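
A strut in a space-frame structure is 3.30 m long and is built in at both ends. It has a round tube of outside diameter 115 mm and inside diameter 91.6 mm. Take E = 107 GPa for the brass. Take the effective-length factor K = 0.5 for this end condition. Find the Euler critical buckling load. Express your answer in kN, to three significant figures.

d_o = 115 mm, d_i = 91.6 mm
I = π(d_o⁴ − d_i⁴)/64 = π(115⁴ − 91.60⁴)/64 = 5.130×10^6 mm⁴
I = 5.130×10^6 mm⁴ = 5.130×10^-6 m⁴
Effective length L_e = K·L = 0.5 × 3.30 = 1.650 m
P_cr = π²EI / L_e² = π² × 107×10⁹ × 5.130×10^-6 / 1.650² = 1.990×10^6 N

P_cr ≈ 1990 kN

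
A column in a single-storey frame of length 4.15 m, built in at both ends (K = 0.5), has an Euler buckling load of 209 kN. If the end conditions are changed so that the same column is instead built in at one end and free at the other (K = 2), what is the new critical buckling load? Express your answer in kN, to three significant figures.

P_cr ∝ 1/K², so P_cr,new = P_cr,old × (K_old/K_new)² = 209 × (0.5/2)²
= 209 × 0.06250 = 13.1 kN

P_cr ≈ 13.1 kN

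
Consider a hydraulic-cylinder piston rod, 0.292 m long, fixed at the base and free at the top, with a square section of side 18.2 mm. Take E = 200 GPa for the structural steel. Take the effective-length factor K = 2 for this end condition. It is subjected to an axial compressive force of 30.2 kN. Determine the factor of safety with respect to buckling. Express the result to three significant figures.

I = a⁴/12 = 18.2⁴/12 = 9.143×10^3 mm⁴
I = 9.143×10^3 mm⁴ = 9.143×10^-9 m⁴
Effective length L_e = K·L = 2 × 0.292 = 0.5840 m
P_cr = π²EI / L_e² = π² × 200×10⁹ × 9.143×10^-9 / 0.5840² = 5.292×10^4 N
Factor of safety n = P_cr / P = 52.919 / 30.2 = 1.75

n ≈ 1.75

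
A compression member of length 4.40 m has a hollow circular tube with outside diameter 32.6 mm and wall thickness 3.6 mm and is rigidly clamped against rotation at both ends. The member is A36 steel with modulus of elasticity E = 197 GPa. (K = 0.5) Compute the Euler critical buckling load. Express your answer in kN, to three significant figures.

P_cr ≈ 14.1 kN

Inner diameter d_i = 32.6 − 2×3.6 = 25.40 mm
I = π(d_o⁴ − d_i⁴)/64 = π(32.6⁴ − 25.40⁴)/64 = 3.501×10^4 mm⁴
I = 3.501×10^4 mm⁴ = 3.501×10^-8 m⁴
Effective length L_e = K·L = 0.5 × 4.40 = 2.200 m
P_cr = π²EI / L_e² = π² × 197×10⁹ × 3.501×10^-8 / 2.200² = 1.406×10^4 N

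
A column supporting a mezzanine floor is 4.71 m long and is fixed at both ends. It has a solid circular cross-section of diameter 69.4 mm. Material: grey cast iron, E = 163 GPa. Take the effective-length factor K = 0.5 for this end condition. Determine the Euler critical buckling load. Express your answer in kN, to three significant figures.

I = πd⁴/64 = π×69.4⁴/64 = 1.139×10^6 mm⁴
I = 1.139×10^6 mm⁴ = 1.139×10^-6 m⁴
Effective length L_e = K·L = 0.5 × 4.71 = 2.355 m
P_cr = π²EI / L_e² = π² × 163×10⁹ × 1.139×10^-6 / 2.355² = 3.303×10^5 N

P_cr ≈ 330 kN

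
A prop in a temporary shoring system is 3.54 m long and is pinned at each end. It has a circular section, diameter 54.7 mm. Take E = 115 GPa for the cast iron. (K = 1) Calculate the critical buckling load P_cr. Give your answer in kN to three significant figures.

P_cr ≈ 39.8 kN

I = πd⁴/64 = π×54.7⁴/64 = 4.395×10^5 mm⁴
I = 4.395×10^5 mm⁴ = 4.395×10^-7 m⁴
Effective length L_e = K·L = 1 × 3.54 = 3.540 m
P_cr = π²EI / L_e² = π² × 115×10⁹ × 4.395×10^-7 / 3.540² = 3.980×10^4 N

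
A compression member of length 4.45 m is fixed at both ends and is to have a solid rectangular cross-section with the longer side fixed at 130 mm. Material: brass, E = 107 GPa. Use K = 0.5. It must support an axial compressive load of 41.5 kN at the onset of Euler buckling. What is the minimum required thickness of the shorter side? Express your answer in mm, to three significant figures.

b ≈ 26.2 mm

L_e = K·L = 0.5 × 4.45 = 2.225 m
Required I = P_cr·L_e²/(π²E) = 4.150×10^4 × 2.225² / (π² × 1.07×10^11) = 1.945×10^-7 m⁴
I_req = 1.945×10^5 mm⁴
Rectangle, weak axis: I_min = h·b³/12 with h = 130 mm fixed  ⇒  b = (12I/h)^(1/3) = 26.2 mm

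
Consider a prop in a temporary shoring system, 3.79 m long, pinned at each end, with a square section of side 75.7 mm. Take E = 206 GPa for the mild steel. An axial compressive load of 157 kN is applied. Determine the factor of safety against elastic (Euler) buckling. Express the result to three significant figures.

I = a⁴/12 = 75.7⁴/12 = 2.737×10^6 mm⁴
I = 2.737×10^6 mm⁴ = 2.737×10^-6 m⁴
Effective length L_e = K·L = 1 × 3.79 = 3.790 m
P_cr = π²EI / L_e² = π² × 206×10⁹ × 2.737×10^-6 / 3.790² = 3.873×10^5 N
Factor of safety n = P_cr / P = 387.34 / 157 = 2.47

n ≈ 2.47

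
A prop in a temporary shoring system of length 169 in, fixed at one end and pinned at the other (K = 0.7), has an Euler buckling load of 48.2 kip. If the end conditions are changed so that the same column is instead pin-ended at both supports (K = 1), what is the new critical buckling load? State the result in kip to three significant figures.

P_cr ≈ 23.6 kip

P_cr ∝ 1/K², so P_cr,new = P_cr,old × (K_old/K_new)² = 48.2 × (0.7/1)²
= 48.2 × 0.4900 = 23.6 kip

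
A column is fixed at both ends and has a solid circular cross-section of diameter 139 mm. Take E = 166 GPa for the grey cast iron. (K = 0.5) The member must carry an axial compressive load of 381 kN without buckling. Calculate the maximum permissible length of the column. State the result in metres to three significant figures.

I = πd⁴/64 = π×139⁴/64 = 1.832×10^7 mm⁴
I = 1.832×10^-5 m⁴
At the buckling limit P_cr = P = 3.810×10^5 N
From P_cr = π²EI/(K·L)²:  L = (1/K)·√(π²EI/P_cr) = (1/0.5)·√(π²×1.66×10^11×1.832×10^-5/3.810×10^5)
L = 17.8 m

L_max ≈ 17.8 m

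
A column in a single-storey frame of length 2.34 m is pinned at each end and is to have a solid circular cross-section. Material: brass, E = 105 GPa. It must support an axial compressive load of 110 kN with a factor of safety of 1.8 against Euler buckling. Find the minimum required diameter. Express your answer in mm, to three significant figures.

Required P_cr = n·P = 1.8 × 110 = 198.0 kN
L_e = K·L = 1 × 2.34 = 2.340 m
Required I = P_cr·L_e²/(π²E) = 1.980×10^5 × 2.340² / (π² × 1.05×10^11) = 1.046×10^-6 m⁴
I_req = 1.046×10^6 mm⁴
Solid circle: I = πd⁴/64  ⇒  d = (64I/π)^(1/4) = (64×1.046×10^6/π)^(1/4) = 67.9 mm

d ≈ 67.9 mm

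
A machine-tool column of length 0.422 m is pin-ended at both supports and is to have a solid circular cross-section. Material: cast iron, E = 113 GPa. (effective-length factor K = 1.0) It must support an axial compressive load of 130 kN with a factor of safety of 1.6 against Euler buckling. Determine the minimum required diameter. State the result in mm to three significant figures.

Required P_cr = n·P = 1.6 × 130 = 208.0 kN
L_e = K·L = 1 × 0.422 = 0.4220 m
Required I = P_cr·L_e²/(π²E) = 2.080×10^5 × 0.4220² / (π² × 1.13×10^11) = 3.321×10^-8 m⁴
I_req = 3.321×10^4 mm⁴
Solid circle: I = πd⁴/64  ⇒  d = (64I/π)^(1/4) = (64×3.321×10^4/π)^(1/4) = 28.7 mm

d ≈ 28.7 mm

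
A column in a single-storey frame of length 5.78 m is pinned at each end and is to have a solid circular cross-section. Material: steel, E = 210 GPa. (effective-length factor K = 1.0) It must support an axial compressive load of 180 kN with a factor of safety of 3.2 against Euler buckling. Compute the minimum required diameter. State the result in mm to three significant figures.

d ≈ 117 mm

Required P_cr = n·P = 3.2 × 180 = 576.0 kN
L_e = K·L = 1 × 5.78 = 5.780 m
Required I = P_cr·L_e²/(π²E) = 5.760×10^5 × 5.780² / (π² × 2.10×10^11) = 9.285×10^-6 m⁴
I_req = 9.285×10^6 mm⁴
Solid circle: I = πd⁴/64  ⇒  d = (64I/π)^(1/4) = (64×9.285×10^6/π)^(1/4) = 117 mm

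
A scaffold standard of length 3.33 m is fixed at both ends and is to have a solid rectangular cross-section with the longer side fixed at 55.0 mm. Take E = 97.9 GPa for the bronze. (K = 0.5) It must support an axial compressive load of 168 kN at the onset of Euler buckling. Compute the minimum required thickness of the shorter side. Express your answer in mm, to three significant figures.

b ≈ 47.2 mm

L_e = K·L = 0.5 × 3.33 = 1.665 m
Required I = P_cr·L_e²/(π²E) = 1.680×10^5 × 1.665² / (π² × 9.79×10^10) = 4.820×10^-7 m⁴
I_req = 4.820×10^5 mm⁴
Rectangle, weak axis: I_min = h·b³/12 with h = 55.0 mm fixed  ⇒  b = (12I/h)^(1/3) = 47.2 mm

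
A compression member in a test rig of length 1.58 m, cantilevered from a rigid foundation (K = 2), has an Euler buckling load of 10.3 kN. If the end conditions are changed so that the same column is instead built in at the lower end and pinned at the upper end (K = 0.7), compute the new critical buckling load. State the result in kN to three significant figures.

P_cr ≈ 84.1 kN

P_cr ∝ 1/K², so P_cr,new = P_cr,old × (K_old/K_new)² = 10.3 × (2/0.7)²
= 10.3 × 8.163 = 84.1 kN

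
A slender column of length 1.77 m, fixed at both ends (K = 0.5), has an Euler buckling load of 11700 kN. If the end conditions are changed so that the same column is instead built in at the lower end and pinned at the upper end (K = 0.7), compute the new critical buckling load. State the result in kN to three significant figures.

P_cr ≈ 5970 kN

P_cr ∝ 1/K², so P_cr,new = P_cr,old × (K_old/K_new)² = 11700 × (0.5/0.7)²
= 11700 × 0.5102 = 5970 kN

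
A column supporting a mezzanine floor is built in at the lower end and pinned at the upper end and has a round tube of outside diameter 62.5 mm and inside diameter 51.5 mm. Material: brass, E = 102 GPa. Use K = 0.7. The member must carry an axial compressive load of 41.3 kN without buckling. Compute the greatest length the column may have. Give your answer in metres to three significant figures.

L_max ≈ 4.48 m

d_o = 62.5 mm, d_i = 51.5 mm
I = π(d_o⁴ − d_i⁴)/64 = π(62.5⁴ − 51.50⁴)/64 = 4.037×10^5 mm⁴
I = 4.037×10^-7 m⁴
At the buckling limit P_cr = P = 4.130×10^4 N
From P_cr = π²EI/(K·L)²:  L = (1/K)·√(π²EI/P_cr) = (1/0.7)·√(π²×1.02×10^11×4.037×10^-7/4.130×10^4)
L = 4.48 m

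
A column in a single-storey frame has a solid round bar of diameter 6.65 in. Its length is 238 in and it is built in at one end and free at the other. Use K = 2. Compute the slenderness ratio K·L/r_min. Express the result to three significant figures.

For a solid circle r = d/4 = 6.65/4 = 1.662 in
L_e = K·L = 2 × 238 = 476.0 in
λ = L_e / r_min = 476.00 / 1.663 = 286

λ ≈ 286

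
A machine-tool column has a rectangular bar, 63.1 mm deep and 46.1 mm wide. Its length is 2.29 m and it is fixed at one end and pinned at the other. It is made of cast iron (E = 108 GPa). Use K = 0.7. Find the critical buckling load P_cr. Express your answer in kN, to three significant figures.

P_cr ≈ 214 kN

Buckling occurs about the weak axis: I_min = h·b³/12 with b = 46.1 mm (the shorter side).
I_min = 63.1×46.1³/12 = 5.152×10^5 mm⁴
I = 5.152×10^5 mm⁴ = 5.152×10^-7 m⁴
Effective length L_e = K·L = 0.7 × 2.29 = 1.603 m
P_cr = π²EI / L_e² = π² × 108×10⁹ × 5.152×10^-7 / 1.603² = 2.137×10^5 N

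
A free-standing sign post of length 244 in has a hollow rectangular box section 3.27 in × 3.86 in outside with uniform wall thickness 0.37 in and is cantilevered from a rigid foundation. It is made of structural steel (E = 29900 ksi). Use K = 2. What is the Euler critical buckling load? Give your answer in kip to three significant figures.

Inner dimensions: h_i = 3.86 − 2×0.37 = 3.120 in, b_i = 3.27 − 2×0.37 = 2.530 in
Weak-axis I_min = (h_o·b_o³ − h_i·b_i³)/12 with b_o = 3.27, b_i = 2.530 in (shorter outer/inner sides).
I_min = (3.86×3.27³ − 3.120×2.530³)/12 = 7.037 in⁴
Effective length L_e = K·L = 2 × 244 = 488.0 in
P_cr = π²EI / L_e² = π² × 29900×10³ × 7.037 / 488.0² = 8.720×10^3 lb

P_cr ≈ 8.72 kip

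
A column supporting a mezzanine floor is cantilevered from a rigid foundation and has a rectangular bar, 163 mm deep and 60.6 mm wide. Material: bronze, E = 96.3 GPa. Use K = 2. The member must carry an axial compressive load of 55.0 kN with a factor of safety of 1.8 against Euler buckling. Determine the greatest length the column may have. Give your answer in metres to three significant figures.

L_max ≈ 2.69 m

Buckling occurs about the weak axis: I_min = h·b³/12 with b = 60.6 mm (the shorter side).
I_min = 163×60.6³/12 = 3.023×10^6 mm⁴
I = 3.023×10^-6 m⁴
Required critical load P_cr = n·P = 1.8 × 55.0 = 99.00 kN = 9.900×10^4 N
From P_cr = π²EI/(K·L)²:  L = (1/K)·√(π²EI/P_cr) = (1/2)·√(π²×9.63×10^10×3.023×10^-6/9.900×10^4)
L = 2.69 m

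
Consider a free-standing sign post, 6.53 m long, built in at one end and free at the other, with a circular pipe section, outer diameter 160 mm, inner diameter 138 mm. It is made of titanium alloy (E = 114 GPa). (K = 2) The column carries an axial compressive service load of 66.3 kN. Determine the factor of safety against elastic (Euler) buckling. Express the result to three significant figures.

n ≈ 1.43

d_o = 160 mm, d_i = 138 mm
I = π(d_o⁴ − d_i⁴)/64 = π(160⁴ − 138.0⁴)/64 = 1.437×10^7 mm⁴
I = 1.437×10^7 mm⁴ = 1.437×10^-5 m⁴
Effective length L_e = K·L = 2 × 6.53 = 13.06 m
P_cr = π²EI / L_e² = π² × 114×10⁹ × 1.437×10^-5 / 13.06² = 9.477×10^4 N
Factor of safety n = P_cr / P = 94.774 / 66.3 = 1.43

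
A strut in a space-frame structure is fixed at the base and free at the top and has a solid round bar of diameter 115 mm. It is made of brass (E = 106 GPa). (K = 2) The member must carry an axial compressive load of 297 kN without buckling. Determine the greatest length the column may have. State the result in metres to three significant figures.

I = πd⁴/64 = π×115⁴/64 = 8.585×10^6 mm⁴
I = 8.585×10^-6 m⁴
At the buckling limit P_cr = P = 2.970×10^5 N
From P_cr = π²EI/(K·L)²:  L = (1/K)·√(π²EI/P_cr) = (1/2)·√(π²×1.06×10^11×8.585×10^-6/2.970×10^5)
L = 2.75 m

L_max ≈ 2.75 m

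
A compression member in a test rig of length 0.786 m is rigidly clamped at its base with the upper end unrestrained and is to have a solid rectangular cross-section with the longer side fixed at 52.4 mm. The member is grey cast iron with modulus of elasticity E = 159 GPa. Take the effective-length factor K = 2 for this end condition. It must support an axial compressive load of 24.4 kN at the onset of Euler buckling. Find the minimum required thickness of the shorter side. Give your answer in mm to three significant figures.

L_e = K·L = 2 × 0.786 = 1.572 m
Required I = P_cr·L_e²/(π²E) = 2.440×10^4 × 1.572² / (π² × 1.59×10^11) = 3.842×10^-8 m⁴
I_req = 3.842×10^4 mm⁴
Rectangle, weak axis: I_min = h·b³/12 with h = 52.4 mm fixed  ⇒  b = (12I/h)^(1/3) = 20.6 mm

b ≈ 20.6 mm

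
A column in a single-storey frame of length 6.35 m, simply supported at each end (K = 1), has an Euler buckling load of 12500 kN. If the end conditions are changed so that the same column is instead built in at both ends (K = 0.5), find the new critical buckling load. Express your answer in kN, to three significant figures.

P_cr ≈ 50000 kN

P_cr ∝ 1/K², so P_cr,new = P_cr,old × (K_old/K_new)² = 12500 × (1/0.5)²
= 12500 × 4.000 = 50000 kN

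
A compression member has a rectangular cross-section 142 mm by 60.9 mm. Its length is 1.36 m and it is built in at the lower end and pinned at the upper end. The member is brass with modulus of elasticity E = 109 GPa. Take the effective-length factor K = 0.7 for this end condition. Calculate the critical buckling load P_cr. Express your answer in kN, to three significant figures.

P_cr ≈ 3170 kN

Buckling occurs about the weak axis: I_min = h·b³/12 with b = 60.9 mm (the shorter side).
I_min = 142×60.9³/12 = 2.673×10^6 mm⁴
I = 2.673×10^6 mm⁴ = 2.673×10^-6 m⁴
Effective length L_e = K·L = 0.7 × 1.36 = 0.9520 m
P_cr = π²EI / L_e² = π² × 109×10⁹ × 2.673×10^-6 / 0.9520² = 3.173×10^6 N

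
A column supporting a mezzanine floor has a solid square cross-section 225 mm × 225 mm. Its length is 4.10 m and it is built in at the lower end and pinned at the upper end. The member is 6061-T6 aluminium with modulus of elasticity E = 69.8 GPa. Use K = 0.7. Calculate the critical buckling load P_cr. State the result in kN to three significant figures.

P_cr ≈ 17900 kN

I = a⁴/12 = 225⁴/12 = 2.136×10^8 mm⁴
I = 2.136×10^8 mm⁴ = 2.136×10^-4 m⁴
Effective length L_e = K·L = 0.7 × 4.10 = 2.870 m
P_cr = π²EI / L_e² = π² × 69.8×10⁹ × 2.136×10^-4 / 2.870² = 1.786×10^7 N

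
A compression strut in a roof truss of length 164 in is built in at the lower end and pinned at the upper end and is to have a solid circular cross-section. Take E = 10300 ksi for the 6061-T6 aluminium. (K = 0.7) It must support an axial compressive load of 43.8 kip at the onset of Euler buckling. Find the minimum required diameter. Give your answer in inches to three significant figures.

L_e = K·L = 0.7 × 164 = 114.8 in
Required I = P_cr·L_e²/(π²E) = 4.380×10^4 × 114.8² / (π² × 1.03×10^7) = 5.678 in⁴
Solid circle: I = πd⁴/64  ⇒  d = (64I/π)^(1/4) = (64×5.678/π)^(1/4) = 3.28 in

d ≈ 3.28 in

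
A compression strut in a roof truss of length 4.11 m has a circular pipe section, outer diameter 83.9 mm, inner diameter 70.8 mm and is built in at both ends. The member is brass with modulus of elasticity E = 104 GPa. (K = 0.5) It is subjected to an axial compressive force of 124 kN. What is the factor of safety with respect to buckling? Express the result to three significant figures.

d_o = 83.9 mm, d_i = 70.8 mm
I = π(d_o⁴ − d_i⁴)/64 = π(83.9⁴ − 70.80⁴)/64 = 1.199×10^6 mm⁴
I = 1.199×10^6 mm⁴ = 1.199×10^-6 m⁴
Effective length L_e = K·L = 0.5 × 4.11 = 2.055 m
P_cr = π²EI / L_e² = π² × 104×10⁹ × 1.199×10^-6 / 2.055² = 2.914×10^5 N
Factor of safety n = P_cr / P = 291.40 / 124 = 2.35

n ≈ 2.35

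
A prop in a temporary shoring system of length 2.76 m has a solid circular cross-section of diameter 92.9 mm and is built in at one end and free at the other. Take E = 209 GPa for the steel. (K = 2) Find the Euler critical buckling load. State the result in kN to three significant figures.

I = πd⁴/64 = π×92.9⁴/64 = 3.656×10^6 mm⁴
I = 3.656×10^6 mm⁴ = 3.656×10^-6 m⁴
Effective length L_e = K·L = 2 × 2.76 = 5.520 m
P_cr = π²EI / L_e² = π² × 209×10⁹ × 3.656×10^-6 / 5.520² = 2.475×10^5 N

P_cr ≈ 248 kN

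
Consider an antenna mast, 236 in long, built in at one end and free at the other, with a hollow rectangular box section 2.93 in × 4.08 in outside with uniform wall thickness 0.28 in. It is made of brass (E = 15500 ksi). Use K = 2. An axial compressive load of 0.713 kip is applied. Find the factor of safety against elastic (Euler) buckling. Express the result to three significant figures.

n ≈ 4.48

Inner dimensions: h_i = 4.08 − 2×0.28 = 3.520 in, b_i = 2.93 − 2×0.28 = 2.370 in
Weak-axis I_min = (h_o·b_o³ − h_i·b_i³)/12 with b_o = 2.93, b_i = 2.370 in (shorter outer/inner sides).
I_min = (4.08×2.93³ − 3.520×2.370³)/12 = 4.647 in⁴
Effective length L_e = K·L = 2 × 236 = 472.0 in
P_cr = π²EI / L_e² = π² × 15500×10³ × 4.647 / 472.0² = 3.191×10^3 lb
Factor of safety n = P_cr / P = 3.1912 / 0.713 = 4.48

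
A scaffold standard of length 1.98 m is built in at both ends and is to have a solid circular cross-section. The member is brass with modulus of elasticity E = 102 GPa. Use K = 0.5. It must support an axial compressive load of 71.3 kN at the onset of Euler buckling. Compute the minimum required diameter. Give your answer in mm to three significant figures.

L_e = K·L = 0.5 × 1.98 = 0.9900 m
Required I = P_cr·L_e²/(π²E) = 7.130×10^4 × 0.9900² / (π² × 1.02×10^11) = 6.942×10^-8 m⁴
I_req = 6.942×10^4 mm⁴
Solid circle: I = πd⁴/64  ⇒  d = (64I/π)^(1/4) = (64×6.942×10^4/π)^(1/4) = 34.5 mm

d ≈ 34.5 mm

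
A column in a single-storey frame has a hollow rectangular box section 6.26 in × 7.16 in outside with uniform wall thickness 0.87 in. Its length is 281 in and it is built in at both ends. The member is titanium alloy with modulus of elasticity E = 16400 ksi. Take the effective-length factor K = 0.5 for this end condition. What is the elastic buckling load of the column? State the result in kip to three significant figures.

Inner dimensions: h_i = 7.16 − 2×0.87 = 5.420 in, b_i = 6.26 − 2×0.87 = 4.520 in
Weak-axis I_min = (h_o·b_o³ − h_i·b_i³)/12 with b_o = 6.26, b_i = 4.520 in (shorter outer/inner sides).
I_min = (7.16×6.26³ − 5.420×4.520³)/12 = 104.7 in⁴
Effective length L_e = K·L = 0.5 × 281 = 140.5 in
P_cr = π²EI / L_e² = π² × 16400×10³ × 104.7 / 140.5² = 8.582×10^5 lb

P_cr ≈ 858 kip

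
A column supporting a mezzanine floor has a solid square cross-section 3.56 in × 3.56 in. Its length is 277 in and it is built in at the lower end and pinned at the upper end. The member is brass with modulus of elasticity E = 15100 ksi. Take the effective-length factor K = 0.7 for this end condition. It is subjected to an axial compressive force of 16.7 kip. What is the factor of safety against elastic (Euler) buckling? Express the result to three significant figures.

I = a⁴/12 = 3.56⁴/12 = 13.39 in⁴
Effective length L_e = K·L = 0.7 × 277 = 193.9 in
P_cr = π²EI / L_e² = π² × 15100×10³ × 13.39 / 193.9² = 5.306×10^4 lb
Factor of safety n = P_cr / P = 53.057 / 16.7 = 3.18

n ≈ 3.18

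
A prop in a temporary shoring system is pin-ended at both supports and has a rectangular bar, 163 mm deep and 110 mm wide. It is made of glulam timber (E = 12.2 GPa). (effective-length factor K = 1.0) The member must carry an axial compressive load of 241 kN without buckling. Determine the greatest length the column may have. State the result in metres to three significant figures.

L_max ≈ 3.01 m

Buckling occurs about the weak axis: I_min = h·b³/12 with b = 110 mm (the shorter side).
I_min = 163×110³/12 = 1.808×10^7 mm⁴
I = 1.808×10^-5 m⁴
At the buckling limit P_cr = P = 2.410×10^5 N
From P_cr = π²EI/(K·L)²:  L = (1/K)·√(π²EI/P_cr) = (1/1)·√(π²×1.22×10^10×1.808×10^-5/2.410×10^5)
L = 3.01 m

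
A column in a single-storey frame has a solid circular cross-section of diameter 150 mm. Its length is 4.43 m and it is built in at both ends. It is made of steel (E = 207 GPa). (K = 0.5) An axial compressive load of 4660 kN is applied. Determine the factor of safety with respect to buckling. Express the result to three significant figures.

I = πd⁴/64 = π×150⁴/64 = 2.485×10^7 mm⁴
I = 2.485×10^7 mm⁴ = 2.485×10^-5 m⁴
Effective length L_e = K·L = 0.5 × 4.43 = 2.215 m
P_cr = π²EI / L_e² = π² × 207×10⁹ × 2.485×10^-5 / 2.215² = 1.035×10^7 N
Factor of safety n = P_cr / P = 10348 / 4660 = 2.22

n ≈ 2.22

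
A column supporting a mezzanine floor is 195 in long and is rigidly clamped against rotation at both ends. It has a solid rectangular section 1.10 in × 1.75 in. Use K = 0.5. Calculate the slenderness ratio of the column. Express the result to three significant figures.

Buckling occurs about the weak axis: I_min = h·b³/12 with b = 1.10 in (the shorter side).
I_min = 1.75×1.10³/12 = 0.1941 in⁴
A = 1.925 in²;  r_min = √(I/A) = √(0.1941/1.925) = 0.3175 in
L_e = K·L = 0.5 × 195 = 97.50 in
λ = L_e / r_min = 97.500 / 0.3175 = 307

λ ≈ 307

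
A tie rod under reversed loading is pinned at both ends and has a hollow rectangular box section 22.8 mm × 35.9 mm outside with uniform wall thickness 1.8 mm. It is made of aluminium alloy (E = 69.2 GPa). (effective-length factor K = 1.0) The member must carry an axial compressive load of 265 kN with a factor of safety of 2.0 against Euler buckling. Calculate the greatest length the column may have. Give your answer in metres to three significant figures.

Inner dimensions: h_i = 35.9 − 2×1.8 = 32.30 mm, b_i = 22.8 − 2×1.8 = 19.20 mm
Weak-axis I_min = (h_o·b_o³ − h_i·b_i³)/12 with b_o = 22.8, b_i = 19.20 mm (shorter outer/inner sides).
I_min = (35.9×22.8³ − 32.30×19.20³)/12 = 1.641×10^4 mm⁴
I = 1.641×10^-8 m⁴
Required critical load P_cr = n·P = 2.0 × 265 = 530.0 kN = 5.300×10^5 N
From P_cr = π²EI/(K·L)²:  L = (1/K)·√(π²EI/P_cr) = (1/1)·√(π²×6.92×10^10×1.641×10^-8/5.300×10^5)
L = 0.145 m

L_max ≈ 0.145 m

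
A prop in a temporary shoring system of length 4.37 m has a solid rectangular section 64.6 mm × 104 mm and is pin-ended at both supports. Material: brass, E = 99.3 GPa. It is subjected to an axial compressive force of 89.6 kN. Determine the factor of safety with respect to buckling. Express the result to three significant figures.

n ≈ 1.34

Buckling occurs about the weak axis: I_min = h·b³/12 with b = 64.6 mm (the shorter side).
I_min = 104×64.6³/12 = 2.336×10^6 mm⁴
I = 2.336×10^6 mm⁴ = 2.336×10^-6 m⁴
Effective length L_e = K·L = 1 × 4.37 = 4.370 m
P_cr = π²EI / L_e² = π² × 99.3×10⁹ × 2.336×10^-6 / 4.370² = 1.199×10^5 N
Factor of safety n = P_cr / P = 119.90 / 89.6 = 1.34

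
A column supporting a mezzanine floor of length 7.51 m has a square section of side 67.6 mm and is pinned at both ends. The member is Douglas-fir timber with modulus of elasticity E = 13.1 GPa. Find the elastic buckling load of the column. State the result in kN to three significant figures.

I = a⁴/12 = 67.6⁴/12 = 1.740×10^6 mm⁴
I = 1.740×10^6 mm⁴ = 1.740×10^-6 m⁴
Effective length L_e = K·L = 1 × 7.51 = 7.510 m
P_cr = π²EI / L_e² = π² × 13.1×10⁹ × 1.740×10^-6 / 7.510² = 3.989×10^3 N

P_cr ≈ 3.99 kN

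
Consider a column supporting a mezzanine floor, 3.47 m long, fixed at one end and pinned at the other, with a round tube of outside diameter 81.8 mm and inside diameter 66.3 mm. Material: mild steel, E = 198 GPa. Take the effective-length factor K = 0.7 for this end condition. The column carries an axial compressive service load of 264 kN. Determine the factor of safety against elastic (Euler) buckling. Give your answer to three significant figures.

n ≈ 1.57

d_o = 81.8 mm, d_i = 66.3 mm
I = π(d_o⁴ − d_i⁴)/64 = π(81.8⁴ − 66.30⁴)/64 = 1.249×10^6 mm⁴
I = 1.249×10^6 mm⁴ = 1.249×10^-6 m⁴
Effective length L_e = K·L = 0.7 × 3.47 = 2.429 m
P_cr = π²EI / L_e² = π² × 198×10⁹ × 1.249×10^-6 / 2.429² = 4.138×10^5 N
Factor of safety n = P_cr / P = 413.79 / 264 = 1.57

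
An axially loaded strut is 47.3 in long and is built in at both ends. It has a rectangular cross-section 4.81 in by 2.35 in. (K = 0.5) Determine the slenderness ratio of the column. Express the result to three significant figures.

Buckling occurs about the weak axis: I_min = h·b³/12 with b = 2.35 in (the shorter side).
I_min = 4.81×2.35³/12 = 5.202 in⁴
A = 11.30 in²;  r_min = √(I/A) = √(5.202/11.30) = 0.6784 in
L_e = K·L = 0.5 × 47.3 = 23.65 in
λ = L_e / r_min = 23.650 / 0.6784 = 34.9

λ ≈ 34.9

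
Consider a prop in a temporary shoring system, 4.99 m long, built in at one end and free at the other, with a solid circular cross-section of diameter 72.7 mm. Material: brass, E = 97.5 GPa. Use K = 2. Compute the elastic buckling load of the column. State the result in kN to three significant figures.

P_cr ≈ 13.2 kN

I = πd⁴/64 = π×72.7⁴/64 = 1.371×10^6 mm⁴
I = 1.371×10^6 mm⁴ = 1.371×10^-6 m⁴
Effective length L_e = K·L = 2 × 4.99 = 9.980 m
P_cr = π²EI / L_e² = π² × 97.5×10⁹ × 1.371×10^-6 / 9.980² = 1.325×10^4 N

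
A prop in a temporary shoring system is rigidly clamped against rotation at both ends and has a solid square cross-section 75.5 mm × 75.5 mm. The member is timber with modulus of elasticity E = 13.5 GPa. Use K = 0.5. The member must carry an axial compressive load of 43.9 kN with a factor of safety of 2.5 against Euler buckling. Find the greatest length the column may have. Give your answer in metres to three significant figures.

I = a⁴/12 = 75.5⁴/12 = 2.708×10^6 mm⁴
I = 2.708×10^-6 m⁴
Required critical load P_cr = n·P = 2.5 × 43.9 = 109.8 kN = 1.097×10^5 N
From P_cr = π²EI/(K·L)²:  L = (1/K)·√(π²EI/P_cr) = (1/0.5)·√(π²×1.35×10^10×2.708×10^-6/1.097×10^5)
L = 3.63 m

L_max ≈ 3.63 m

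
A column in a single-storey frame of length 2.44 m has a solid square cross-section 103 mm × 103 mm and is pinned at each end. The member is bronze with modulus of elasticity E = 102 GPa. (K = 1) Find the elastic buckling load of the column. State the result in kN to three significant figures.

P_cr ≈ 1590 kN

I = a⁴/12 = 103⁴/12 = 9.379×10^6 mm⁴
I = 9.379×10^6 mm⁴ = 9.379×10^-6 m⁴
Effective length L_e = K·L = 1 × 2.44 = 2.440 m
P_cr = π²EI / L_e² = π² × 102×10⁹ × 9.379×10^-6 / 2.440² = 1.586×10^6 N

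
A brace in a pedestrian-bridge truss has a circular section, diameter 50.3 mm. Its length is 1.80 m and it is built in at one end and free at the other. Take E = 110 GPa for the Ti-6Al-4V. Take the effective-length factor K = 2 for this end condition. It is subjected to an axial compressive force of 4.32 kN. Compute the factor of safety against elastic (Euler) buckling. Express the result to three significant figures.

I = πd⁴/64 = π×50.3⁴/64 = 3.142×10^5 mm⁴
I = 3.142×10^5 mm⁴ = 3.142×10^-7 m⁴
Effective length L_e = K·L = 2 × 1.80 = 3.600 m
P_cr = π²EI / L_e² = π² × 110×10⁹ × 3.142×10^-7 / 3.600² = 2.632×10^4 N
Factor of safety n = P_cr / P = 26.323 / 4.32 = 6.09

n ≈ 6.09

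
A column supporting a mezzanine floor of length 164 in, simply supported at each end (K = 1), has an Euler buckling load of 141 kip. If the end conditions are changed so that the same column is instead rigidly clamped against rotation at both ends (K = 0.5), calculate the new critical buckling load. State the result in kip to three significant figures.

P_cr ≈ 564 kip

P_cr ∝ 1/K², so P_cr,new = P_cr,old × (K_old/K_new)² = 141 × (1/0.5)²
= 141 × 4.000 = 564 kip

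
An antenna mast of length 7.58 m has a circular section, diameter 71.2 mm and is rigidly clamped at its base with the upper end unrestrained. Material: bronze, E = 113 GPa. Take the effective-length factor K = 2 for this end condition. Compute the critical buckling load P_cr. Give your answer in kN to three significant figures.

P_cr ≈ 6.12 kN

I = πd⁴/64 = π×71.2⁴/64 = 1.262×10^6 mm⁴
I = 1.262×10^6 mm⁴ = 1.262×10^-6 m⁴
Effective length L_e = K·L = 2 × 7.58 = 15.16 m
P_cr = π²EI / L_e² = π² × 113×10⁹ × 1.262×10^-6 / 15.16² = 6.122×10^3 N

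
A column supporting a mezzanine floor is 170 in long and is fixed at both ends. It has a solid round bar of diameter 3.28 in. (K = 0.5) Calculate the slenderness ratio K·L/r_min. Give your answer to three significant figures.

For a solid circle r = d/4 = 3.28/4 = 0.8200 in
L_e = K·L = 0.5 × 170 = 85.00 in
λ = L_e / r_min = 85.000 / 0.8200 = 104

λ ≈ 104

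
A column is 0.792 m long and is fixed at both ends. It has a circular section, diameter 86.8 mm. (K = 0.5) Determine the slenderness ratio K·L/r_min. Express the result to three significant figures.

For a solid circle r = d/4 = 86.8/4 = 21.70 mm
L_e = K·L = 0.5 × 0.792 m = 0.3960 m = 396.00 mm
λ = L_e / r_min = 396.00 / 21.70 = 18.2

λ ≈ 18.2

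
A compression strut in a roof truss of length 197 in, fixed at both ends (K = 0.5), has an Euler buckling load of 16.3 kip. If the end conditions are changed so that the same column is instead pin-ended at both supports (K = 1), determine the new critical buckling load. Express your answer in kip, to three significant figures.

P_cr ≈ 4.08 kip

P_cr ∝ 1/K², so P_cr,new = P_cr,old × (K_old/K_new)² = 16.3 × (0.5/1)²
= 16.3 × 0.2500 = 4.08 kip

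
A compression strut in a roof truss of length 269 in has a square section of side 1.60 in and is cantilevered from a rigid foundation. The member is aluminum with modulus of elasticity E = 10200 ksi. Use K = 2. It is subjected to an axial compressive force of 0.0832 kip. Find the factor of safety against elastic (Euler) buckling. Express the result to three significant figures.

I = a⁴/12 = 1.60⁴/12 = 0.5461 in⁴
Effective length L_e = K·L = 2 × 269 = 538.0 in
P_cr = π²EI / L_e² = π² × 10200×10³ × 0.5461 / 538.0² = 189.9 lb
Factor of safety n = P_cr / P = 0.18995 / 0.0832 = 2.28

n ≈ 2.28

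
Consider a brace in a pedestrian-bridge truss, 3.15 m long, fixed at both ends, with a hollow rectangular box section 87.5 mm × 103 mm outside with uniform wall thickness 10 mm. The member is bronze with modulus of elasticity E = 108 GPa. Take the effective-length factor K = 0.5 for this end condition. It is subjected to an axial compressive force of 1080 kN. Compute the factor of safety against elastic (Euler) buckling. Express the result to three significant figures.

Inner dimensions: h_i = 103 − 2×10 = 83.00 mm, b_i = 87.5 − 2×10 = 67.50 mm
Weak-axis I_min = (h_o·b_o³ − h_i·b_i³)/12 with b_o = 87.5, b_i = 67.50 mm (shorter outer/inner sides).
I_min = (103×87.5³ − 83.00×67.50³)/12 = 3.623×10^6 mm⁴
I = 3.623×10^6 mm⁴ = 3.623×10^-6 m⁴
Effective length L_e = K·L = 0.5 × 3.15 = 1.575 m
P_cr = π²EI / L_e² = π² × 108×10⁹ × 3.623×10^-6 / 1.575² = 1.557×10^6 N
Factor of safety n = P_cr / P = 1556.8 / 1080 = 1.44

n ≈ 1.44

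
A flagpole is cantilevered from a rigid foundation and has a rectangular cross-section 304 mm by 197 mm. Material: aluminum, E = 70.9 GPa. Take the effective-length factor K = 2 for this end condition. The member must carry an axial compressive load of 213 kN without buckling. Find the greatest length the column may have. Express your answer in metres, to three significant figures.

Buckling occurs about the weak axis: I_min = h·b³/12 with b = 197 mm (the shorter side).
I_min = 304×197³/12 = 1.937×10^8 mm⁴
I = 1.937×10^-4 m⁴
At the buckling limit P_cr = P = 2.130×10^5 N
From P_cr = π²EI/(K·L)²:  L = (1/K)·√(π²EI/P_cr) = (1/2)·√(π²×7.09×10^10×1.937×10^-4/2.130×10^5)
L = 12.6 m

L_max ≈ 12.6 m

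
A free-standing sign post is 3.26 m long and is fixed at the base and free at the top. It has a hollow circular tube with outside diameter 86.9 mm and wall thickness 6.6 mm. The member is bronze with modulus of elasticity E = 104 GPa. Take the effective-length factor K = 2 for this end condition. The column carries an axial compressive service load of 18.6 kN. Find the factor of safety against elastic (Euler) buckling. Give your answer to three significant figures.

Inner diameter d_i = 86.9 − 2×6.6 = 73.70 mm
I = π(d_o⁴ − d_i⁴)/64 = π(86.9⁴ − 73.70⁴)/64 = 1.351×10^6 mm⁴
I = 1.351×10^6 mm⁴ = 1.351×10^-6 m⁴
Effective length L_e = K·L = 2 × 3.26 = 6.520 m
P_cr = π²EI / L_e² = π² × 104×10⁹ × 1.351×10^-6 / 6.520² = 3.262×10^4 N
Factor of safety n = P_cr / P = 32.622 / 18.6 = 1.75

n ≈ 1.75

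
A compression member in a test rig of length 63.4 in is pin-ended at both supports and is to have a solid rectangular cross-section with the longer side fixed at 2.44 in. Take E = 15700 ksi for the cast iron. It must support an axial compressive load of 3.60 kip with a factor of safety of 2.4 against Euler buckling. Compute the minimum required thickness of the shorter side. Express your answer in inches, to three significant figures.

b ≈ 1.03 in

Required P_cr = n·P = 2.4 × 3.60 = 8.640 kip
L_e = K·L = 1 × 63.4 = 63.40 in
Required I = P_cr·L_e²/(π²E) = 8.640×10^3 × 63.40² / (π² × 1.57×10^7) = 0.2241 in⁴
Rectangle, weak axis: I_min = h·b³/12 with h = 2.44 in fixed  ⇒  b = (12I/h)^(1/3) = 1.03 in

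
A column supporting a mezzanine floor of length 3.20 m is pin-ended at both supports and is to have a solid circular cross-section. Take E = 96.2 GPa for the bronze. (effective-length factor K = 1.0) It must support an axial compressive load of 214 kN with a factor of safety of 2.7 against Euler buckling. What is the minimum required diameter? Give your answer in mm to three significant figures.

Required P_cr = n·P = 2.7 × 214 = 577.8 kN
L_e = K·L = 1 × 3.20 = 3.200 m
Required I = P_cr·L_e²/(π²E) = 5.778×10^5 × 3.200² / (π² × 9.62×10^10) = 6.232×10^-6 m⁴
I_req = 6.232×10^6 mm⁴
Solid circle: I = πd⁴/64  ⇒  d = (64I/π)^(1/4) = (64×6.232×10^6/π)^(1/4) = 106 mm

d ≈ 106 mm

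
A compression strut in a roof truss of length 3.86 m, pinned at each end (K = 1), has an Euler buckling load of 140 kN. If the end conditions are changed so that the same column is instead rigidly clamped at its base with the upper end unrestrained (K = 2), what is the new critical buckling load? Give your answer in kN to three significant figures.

P_cr ∝ 1/K², so P_cr,new = P_cr,old × (K_old/K_new)² = 140 × (1/2)²
= 140 × 0.2500 = 35.0 kN

P_cr ≈ 35.0 kN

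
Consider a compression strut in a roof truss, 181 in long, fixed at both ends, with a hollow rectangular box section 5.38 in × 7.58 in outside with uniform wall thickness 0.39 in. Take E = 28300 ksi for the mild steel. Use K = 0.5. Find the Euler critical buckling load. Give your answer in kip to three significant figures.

Inner dimensions: h_i = 7.58 − 2×0.39 = 6.800 in, b_i = 5.38 − 2×0.39 = 4.600 in
Weak-axis I_min = (h_o·b_o³ − h_i·b_i³)/12 with b_o = 5.38, b_i = 4.600 in (shorter outer/inner sides).
I_min = (7.58×5.38³ − 6.800×4.600³)/12 = 43.21 in⁴
Effective length L_e = K·L = 0.5 × 181 = 90.50 in
P_cr = π²EI / L_e² = π² × 28300×10³ × 43.21 / 90.50² = 1.473×10^6 lb

P_cr ≈ 1470 kip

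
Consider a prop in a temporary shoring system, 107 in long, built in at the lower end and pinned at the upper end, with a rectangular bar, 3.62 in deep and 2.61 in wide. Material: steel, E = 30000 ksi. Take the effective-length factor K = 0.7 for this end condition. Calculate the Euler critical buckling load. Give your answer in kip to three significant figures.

P_cr ≈ 283 kip

Buckling occurs about the weak axis: I_min = h·b³/12 with b = 2.61 in (the shorter side).
I_min = 3.62×2.61³/12 = 5.364 in⁴
Effective length L_e = K·L = 0.7 × 107 = 74.90 in
P_cr = π²EI / L_e² = π² × 30000×10³ × 5.364 / 74.90² = 2.831×10^5 lb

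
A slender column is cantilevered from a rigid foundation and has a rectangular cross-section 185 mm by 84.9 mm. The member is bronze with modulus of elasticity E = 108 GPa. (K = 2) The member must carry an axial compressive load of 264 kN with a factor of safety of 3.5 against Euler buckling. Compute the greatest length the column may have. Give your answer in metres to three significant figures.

Buckling occurs about the weak axis: I_min = h·b³/12 with b = 84.9 mm (the shorter side).
I_min = 185×84.9³/12 = 9.434×10^6 mm⁴
I = 9.434×10^-6 m⁴
Required critical load P_cr = n·P = 3.5 × 264 = 924.0 kN = 9.240×10^5 N
From P_cr = π²EI/(K·L)²:  L = (1/K)·√(π²EI/P_cr) = (1/2)·√(π²×1.08×10^11×9.434×10^-6/9.240×10^5)
L = 1.65 m

L_max ≈ 1.65 m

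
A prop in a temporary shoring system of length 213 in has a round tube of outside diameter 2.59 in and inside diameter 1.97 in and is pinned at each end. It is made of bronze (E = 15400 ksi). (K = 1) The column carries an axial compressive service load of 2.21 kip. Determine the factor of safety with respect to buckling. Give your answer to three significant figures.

n ≈ 2.23

d_o = 2.59 in, d_i = 1.97 in
I = π(d_o⁴ − d_i⁴)/64 = π(2.59⁴ − 1.970⁴)/64 = 1.470 in⁴
Effective length L_e = K·L = 1 × 213 = 213.0 in
P_cr = π²EI / L_e² = π² × 15400×10³ × 1.470 / 213.0² = 4.923×10^3 lb
Factor of safety n = P_cr / P = 4.9231 / 2.21 = 2.23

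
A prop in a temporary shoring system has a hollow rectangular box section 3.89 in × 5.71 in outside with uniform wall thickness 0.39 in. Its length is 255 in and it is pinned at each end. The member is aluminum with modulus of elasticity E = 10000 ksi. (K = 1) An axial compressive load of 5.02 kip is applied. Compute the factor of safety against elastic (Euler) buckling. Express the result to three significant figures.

Inner dimensions: h_i = 5.71 − 2×0.39 = 4.930 in, b_i = 3.89 − 2×0.39 = 3.110 in
Weak-axis I_min = (h_o·b_o³ − h_i·b_i³)/12 with b_o = 3.89, b_i = 3.110 in (shorter outer/inner sides).
I_min = (5.71×3.89³ − 4.930×3.110³)/12 = 15.65 in⁴
Effective length L_e = K·L = 1 × 255 = 255.0 in
P_cr = π²EI / L_e² = π² × 10000×10³ × 15.65 / 255.0² = 2.376×10^4 lb
Factor of safety n = P_cr / P = 23.756 / 5.02 = 4.73

n ≈ 4.73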